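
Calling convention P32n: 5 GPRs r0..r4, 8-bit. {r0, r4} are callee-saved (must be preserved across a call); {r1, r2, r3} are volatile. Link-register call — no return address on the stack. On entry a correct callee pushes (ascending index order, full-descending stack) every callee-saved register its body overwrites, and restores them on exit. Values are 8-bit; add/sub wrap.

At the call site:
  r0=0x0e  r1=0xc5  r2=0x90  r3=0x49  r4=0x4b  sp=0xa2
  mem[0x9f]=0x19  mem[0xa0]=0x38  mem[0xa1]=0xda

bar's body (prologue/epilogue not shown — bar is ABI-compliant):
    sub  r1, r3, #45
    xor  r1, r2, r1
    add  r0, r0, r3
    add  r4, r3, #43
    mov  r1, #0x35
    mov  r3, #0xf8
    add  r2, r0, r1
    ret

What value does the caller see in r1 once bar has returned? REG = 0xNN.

REG = 0x35

prologue: push r0 → mem[0xa1]=0x0e, sp=0xa1
prologue: push r4 → mem[0xa0]=0x4b, sp=0xa0
body[0] sub  r1, r3, #45 → r1=0x1c
body[1] xor  r1, r2, r1 → r1=0x8c
body[2] add  r0, r0, r3 → r0=0x57
body[3] add  r4, r3, #43 → r4=0x74
body[4] mov  r1, #0x35 → r1=0x35
body[5] mov  r3, #0xf8 → r3=0xf8
body[6] add  r2, r0, r1 → r2=0x8c
epilogue: pop r4=0x4b, sp=0xa1
epilogue: pop r0=0x0e, sp=0xa2
r1 is caller-saved → body value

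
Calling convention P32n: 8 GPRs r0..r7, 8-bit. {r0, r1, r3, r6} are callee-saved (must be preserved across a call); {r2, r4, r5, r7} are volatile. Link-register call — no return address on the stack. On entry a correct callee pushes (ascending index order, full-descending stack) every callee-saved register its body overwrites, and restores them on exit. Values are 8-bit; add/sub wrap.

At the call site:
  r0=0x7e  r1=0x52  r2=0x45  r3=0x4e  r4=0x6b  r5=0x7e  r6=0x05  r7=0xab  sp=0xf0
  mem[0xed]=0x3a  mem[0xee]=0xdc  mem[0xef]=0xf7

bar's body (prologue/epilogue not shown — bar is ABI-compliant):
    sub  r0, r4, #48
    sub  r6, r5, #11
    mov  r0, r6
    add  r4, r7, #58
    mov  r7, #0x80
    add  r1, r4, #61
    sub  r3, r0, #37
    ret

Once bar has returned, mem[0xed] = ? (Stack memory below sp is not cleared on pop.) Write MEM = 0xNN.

MEM = 0x4e

prologue: push r0 -> mem[0xef]=0x7e, sp=0xef
prologue: push r1 -> mem[0xee]=0x52, sp=0xee
prologue: push r3 -> mem[0xed]=0x4e, sp=0xed
prologue: push r6 -> mem[0xec]=0x05, sp=0xec
body[0] sub  r0, r4, #48 -> r0=0x3b
body[1] sub  r6, r5, #11 -> r6=0x73
body[2] mov  r0, r6 -> r0=0x73
body[3] add  r4, r7, #58 -> r4=0xe5
body[4] mov  r7, #0x80 -> r7=0x80
body[5] add  r1, r4, #61 -> r1=0x22
body[6] sub  r3, r0, #37 -> r3=0x4e
epilogue: pop r6=0x05, sp=0xed
epilogue: pop r3=0x4e, sp=0xee
epilogue: pop r1=0x52, sp=0xef
epilogue: pop r0=0x7e, sp=0xf0
prologue pushed ['r0', 'r1', 'r3', 'r6'] at ['0xef', '0xee', '0xed', '0xec']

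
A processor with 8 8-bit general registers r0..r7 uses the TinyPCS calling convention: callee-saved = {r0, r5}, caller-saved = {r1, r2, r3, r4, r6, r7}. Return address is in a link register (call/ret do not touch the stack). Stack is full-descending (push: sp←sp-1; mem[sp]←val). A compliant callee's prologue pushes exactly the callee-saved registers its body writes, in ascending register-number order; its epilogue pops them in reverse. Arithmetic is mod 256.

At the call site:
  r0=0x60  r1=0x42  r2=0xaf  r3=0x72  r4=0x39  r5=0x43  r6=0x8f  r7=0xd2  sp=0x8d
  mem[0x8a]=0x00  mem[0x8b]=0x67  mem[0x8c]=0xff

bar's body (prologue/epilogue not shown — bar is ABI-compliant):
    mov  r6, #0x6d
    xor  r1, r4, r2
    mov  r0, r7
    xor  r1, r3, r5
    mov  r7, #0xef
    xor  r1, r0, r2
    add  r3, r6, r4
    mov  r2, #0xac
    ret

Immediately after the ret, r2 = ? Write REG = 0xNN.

REG = 0xac

prologue: push r0 → mem[0x8c]=0x60, sp=0x8c
body[0] mov  r6, #0x6d → r6=0x6d
body[1] xor  r1, r4, r2 → r1=0x96
body[2] mov  r0, r7 → r0=0xd2
body[3] xor  r1, r3, r5 → r1=0x31
body[4] mov  r7, #0xef → r7=0xef
body[5] xor  r1, r0, r2 → r1=0x7d
body[6] add  r3, r6, r4 → r3=0xa6
body[7] mov  r2, #0xac → r2=0xac
epilogue: pop r0=0x60, sp=0x8d
r2 is caller-saved → body value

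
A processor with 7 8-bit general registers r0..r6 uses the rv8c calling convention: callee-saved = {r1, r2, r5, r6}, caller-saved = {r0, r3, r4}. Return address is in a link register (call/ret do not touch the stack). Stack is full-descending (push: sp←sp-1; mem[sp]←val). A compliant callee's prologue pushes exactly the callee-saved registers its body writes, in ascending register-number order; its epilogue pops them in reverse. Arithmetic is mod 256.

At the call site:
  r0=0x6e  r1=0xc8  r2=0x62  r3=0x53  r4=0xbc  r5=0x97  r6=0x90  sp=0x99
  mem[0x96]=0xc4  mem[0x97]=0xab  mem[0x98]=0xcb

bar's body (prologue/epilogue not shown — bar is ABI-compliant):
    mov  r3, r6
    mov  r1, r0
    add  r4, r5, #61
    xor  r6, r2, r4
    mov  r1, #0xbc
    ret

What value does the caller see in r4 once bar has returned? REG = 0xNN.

prologue: push r1 → mem[0x98]=0xc8, sp=0x98
prologue: push r6 → mem[0x97]=0x90, sp=0x97
body[0] mov  r3, r6 → r3=0x90
body[1] mov  r1, r0 → r1=0x6e
body[2] add  r4, r5, #61 → r4=0xd4
body[3] xor  r6, r2, r4 → r6=0xb6
body[4] mov  r1, #0xbc → r1=0xbc
epilogue: pop r6=0x90, sp=0x98
epilogue: pop r1=0xc8, sp=0x99
r4 is caller-saved → body value

REG = 0xd4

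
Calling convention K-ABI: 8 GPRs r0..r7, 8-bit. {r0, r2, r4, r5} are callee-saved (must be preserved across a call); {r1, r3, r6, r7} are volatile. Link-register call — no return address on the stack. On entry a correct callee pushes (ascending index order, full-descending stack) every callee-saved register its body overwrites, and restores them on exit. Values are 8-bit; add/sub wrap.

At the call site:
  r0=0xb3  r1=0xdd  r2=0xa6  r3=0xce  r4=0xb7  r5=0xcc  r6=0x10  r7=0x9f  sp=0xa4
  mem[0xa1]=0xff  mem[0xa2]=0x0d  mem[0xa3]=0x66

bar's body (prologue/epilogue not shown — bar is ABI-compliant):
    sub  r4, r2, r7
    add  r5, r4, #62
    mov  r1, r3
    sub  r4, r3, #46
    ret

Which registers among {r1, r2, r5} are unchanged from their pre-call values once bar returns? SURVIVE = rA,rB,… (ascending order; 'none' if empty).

SURVIVE = r2,r5

prologue: push r4 → mem[0xa3]=0xb7, sp=0xa3
prologue: push r5 → mem[0xa2]=0xcc, sp=0xa2
body[0] sub  r4, r2, r7 → r4=0x07
body[1] add  r5, r4, #62 → r5=0x45
body[2] mov  r1, r3 → r1=0xce
body[3] sub  r4, r3, #46 → r4=0xa0
epilogue: pop r5=0xcc, sp=0xa3
epilogue: pop r4=0xb7, sp=0xa4
r1: caller-saved, written=True
r2: callee-saved, written=False
r5: callee-saved, written=True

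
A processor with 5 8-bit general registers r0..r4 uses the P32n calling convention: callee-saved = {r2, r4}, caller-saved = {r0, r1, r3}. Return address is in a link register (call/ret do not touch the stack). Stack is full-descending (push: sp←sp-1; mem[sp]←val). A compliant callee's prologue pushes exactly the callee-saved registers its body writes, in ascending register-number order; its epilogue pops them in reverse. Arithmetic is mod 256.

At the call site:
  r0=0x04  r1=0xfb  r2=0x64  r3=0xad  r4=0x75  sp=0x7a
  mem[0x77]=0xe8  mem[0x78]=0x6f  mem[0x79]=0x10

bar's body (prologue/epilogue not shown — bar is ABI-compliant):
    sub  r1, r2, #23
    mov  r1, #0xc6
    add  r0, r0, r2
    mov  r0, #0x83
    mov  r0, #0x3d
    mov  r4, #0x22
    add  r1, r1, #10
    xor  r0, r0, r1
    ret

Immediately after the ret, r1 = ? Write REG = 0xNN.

prologue: push r4 -> mem[0x79]=0x75, sp=0x79
body[0] sub  r1, r2, #23 -> r1=0x4d
body[1] mov  r1, #0xc6 -> r1=0xc6
body[2] add  r0, r0, r2 -> r0=0x68
body[3] mov  r0, #0x83 -> r0=0x83
body[4] mov  r0, #0x3d -> r0=0x3d
body[5] mov  r4, #0x22 -> r4=0x22
body[6] add  r1, r1, #10 -> r1=0xd0
body[7] xor  r0, r0, r1 -> r0=0xed
epilogue: pop r4=0x75, sp=0x7a
r1 is caller-saved -> body value

REG = 0xd0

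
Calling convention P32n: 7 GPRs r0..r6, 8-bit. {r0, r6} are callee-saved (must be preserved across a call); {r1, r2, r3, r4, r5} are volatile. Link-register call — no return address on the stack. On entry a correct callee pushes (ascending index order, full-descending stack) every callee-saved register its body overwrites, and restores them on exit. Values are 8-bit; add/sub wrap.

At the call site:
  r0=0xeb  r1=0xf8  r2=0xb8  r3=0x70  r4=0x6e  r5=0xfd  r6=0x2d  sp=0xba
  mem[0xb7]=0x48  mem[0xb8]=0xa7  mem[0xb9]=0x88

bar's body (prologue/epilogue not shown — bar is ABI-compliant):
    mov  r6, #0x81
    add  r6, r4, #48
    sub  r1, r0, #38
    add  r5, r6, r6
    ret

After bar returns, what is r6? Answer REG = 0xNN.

REG = 0x2d

prologue: push r6 -> mem[0xb9]=0x2d, sp=0xb9
body[0] mov  r6, #0x81 -> r6=0x81
body[1] add  r6, r4, #48 -> r6=0x9e
body[2] sub  r1, r0, #38 -> r1=0xc5
body[3] add  r5, r6, r6 -> r5=0x3c
epilogue: pop r6=0x2d, sp=0xba
r6 is callee-saved -> restored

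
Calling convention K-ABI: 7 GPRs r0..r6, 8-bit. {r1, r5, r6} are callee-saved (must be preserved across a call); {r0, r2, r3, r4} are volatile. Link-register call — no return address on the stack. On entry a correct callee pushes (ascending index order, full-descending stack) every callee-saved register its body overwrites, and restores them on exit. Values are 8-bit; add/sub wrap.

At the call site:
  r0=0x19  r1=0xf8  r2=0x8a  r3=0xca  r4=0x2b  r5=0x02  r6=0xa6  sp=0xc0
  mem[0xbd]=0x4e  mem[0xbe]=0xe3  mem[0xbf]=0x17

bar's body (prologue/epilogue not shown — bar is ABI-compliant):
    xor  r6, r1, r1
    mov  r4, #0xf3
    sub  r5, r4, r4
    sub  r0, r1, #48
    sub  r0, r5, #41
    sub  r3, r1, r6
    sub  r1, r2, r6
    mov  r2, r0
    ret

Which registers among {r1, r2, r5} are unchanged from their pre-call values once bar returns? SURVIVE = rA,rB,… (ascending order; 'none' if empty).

prologue: push r1 → mem[0xbf]=0xf8, sp=0xbf
prologue: push r5 → mem[0xbe]=0x02, sp=0xbe
prologue: push r6 → mem[0xbd]=0xa6, sp=0xbd
body[0] xor  r6, r1, r1 → r6=0x00
body[1] mov  r4, #0xf3 → r4=0xf3
body[2] sub  r5, r4, r4 → r5=0x00
body[3] sub  r0, r1, #48 → r0=0xc8
body[4] sub  r0, r5, #41 → r0=0xd7
body[5] sub  r3, r1, r6 → r3=0xf8
body[6] sub  r1, r2, r6 → r1=0x8a
body[7] mov  r2, r0 → r2=0xd7
epilogue: pop r6=0xa6, sp=0xbe
epilogue: pop r5=0x02, sp=0xbf
epilogue: pop r1=0xf8, sp=0xc0
r1: callee-saved, written=True
r2: caller-saved, written=True
r5: callee-saved, written=True

SURVIVE = r1,r5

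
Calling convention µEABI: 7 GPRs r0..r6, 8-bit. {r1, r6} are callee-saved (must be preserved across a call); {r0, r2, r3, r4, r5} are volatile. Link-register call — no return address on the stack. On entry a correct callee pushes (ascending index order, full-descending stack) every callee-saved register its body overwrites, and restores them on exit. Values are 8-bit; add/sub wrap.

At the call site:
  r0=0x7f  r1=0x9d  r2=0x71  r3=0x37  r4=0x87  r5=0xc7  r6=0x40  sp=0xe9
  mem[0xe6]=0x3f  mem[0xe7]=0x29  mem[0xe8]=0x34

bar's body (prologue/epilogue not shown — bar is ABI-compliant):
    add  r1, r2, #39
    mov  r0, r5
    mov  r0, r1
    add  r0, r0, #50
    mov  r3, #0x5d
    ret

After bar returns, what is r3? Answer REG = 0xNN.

prologue: push r1 -> mem[0xe8]=0x9d, sp=0xe8
body[0] add  r1, r2, #39 -> r1=0x98
body[1] mov  r0, r5 -> r0=0xc7
body[2] mov  r0, r1 -> r0=0x98
body[3] add  r0, r0, #50 -> r0=0xca
body[4] mov  r3, #0x5d -> r3=0x5d
epilogue: pop r1=0x9d, sp=0xe9
r3 is caller-saved -> body value

REG = 0x5d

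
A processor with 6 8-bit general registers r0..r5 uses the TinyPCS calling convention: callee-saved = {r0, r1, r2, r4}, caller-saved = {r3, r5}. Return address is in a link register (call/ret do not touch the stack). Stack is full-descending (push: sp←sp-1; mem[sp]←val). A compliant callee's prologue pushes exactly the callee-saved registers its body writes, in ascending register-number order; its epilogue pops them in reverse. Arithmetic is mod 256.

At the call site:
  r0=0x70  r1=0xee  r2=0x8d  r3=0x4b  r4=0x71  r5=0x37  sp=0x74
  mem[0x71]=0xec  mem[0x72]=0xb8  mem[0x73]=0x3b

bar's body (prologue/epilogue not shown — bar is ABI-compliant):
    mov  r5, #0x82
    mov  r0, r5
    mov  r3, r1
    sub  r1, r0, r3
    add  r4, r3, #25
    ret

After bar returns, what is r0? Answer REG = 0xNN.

prologue: push r0 → mem[0x73]=0x70, sp=0x73
prologue: push r1 → mem[0x72]=0xee, sp=0x72
prologue: push r4 → mem[0x71]=0x71, sp=0x71
body[0] mov  r5, #0x82 → r5=0x82
body[1] mov  r0, r5 → r0=0x82
body[2] mov  r3, r1 → r3=0xee
body[3] sub  r1, r0, r3 → r1=0x94
body[4] add  r4, r3, #25 → r4=0x07
epilogue: pop r4=0x71, sp=0x72
epilogue: pop r1=0xee, sp=0x73
epilogue: pop r0=0x70, sp=0x74
r0 is callee-saved → restored

REG = 0x70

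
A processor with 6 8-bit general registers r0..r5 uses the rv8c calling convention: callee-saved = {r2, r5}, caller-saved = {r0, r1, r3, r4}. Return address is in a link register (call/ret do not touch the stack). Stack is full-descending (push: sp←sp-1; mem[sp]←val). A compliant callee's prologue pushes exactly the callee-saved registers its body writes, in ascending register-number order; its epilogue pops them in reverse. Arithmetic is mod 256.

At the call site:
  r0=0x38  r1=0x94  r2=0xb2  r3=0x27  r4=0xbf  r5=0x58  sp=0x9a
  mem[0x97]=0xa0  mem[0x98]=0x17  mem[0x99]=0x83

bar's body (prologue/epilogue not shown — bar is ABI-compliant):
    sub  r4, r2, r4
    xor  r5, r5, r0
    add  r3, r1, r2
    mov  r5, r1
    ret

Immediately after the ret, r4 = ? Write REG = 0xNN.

prologue: push r5 -> mem[0x99]=0x58, sp=0x99
body[0] sub  r4, r2, r4 -> r4=0xf3
body[1] xor  r5, r5, r0 -> r5=0x60
body[2] add  r3, r1, r2 -> r3=0x46
body[3] mov  r5, r1 -> r5=0x94
epilogue: pop r5=0x58, sp=0x9a
r4 is caller-saved -> body value

REG = 0xf3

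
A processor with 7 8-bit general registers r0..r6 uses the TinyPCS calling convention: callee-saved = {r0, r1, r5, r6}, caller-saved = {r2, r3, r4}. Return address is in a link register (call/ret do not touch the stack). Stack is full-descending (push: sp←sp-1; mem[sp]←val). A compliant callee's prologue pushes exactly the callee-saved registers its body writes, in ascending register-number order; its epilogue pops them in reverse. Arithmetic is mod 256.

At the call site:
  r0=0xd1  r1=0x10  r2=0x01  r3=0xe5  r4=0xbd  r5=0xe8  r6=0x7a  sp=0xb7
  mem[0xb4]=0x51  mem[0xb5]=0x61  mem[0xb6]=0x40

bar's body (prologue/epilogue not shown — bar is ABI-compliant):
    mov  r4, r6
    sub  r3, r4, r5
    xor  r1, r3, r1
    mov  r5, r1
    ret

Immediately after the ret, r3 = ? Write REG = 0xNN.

REG = 0x92

prologue: push r1 -> mem[0xb6]=0x10, sp=0xb6
prologue: push r5 -> mem[0xb5]=0xe8, sp=0xb5
body[0] mov  r4, r6 -> r4=0x7a
body[1] sub  r3, r4, r5 -> r3=0x92
body[2] xor  r1, r3, r1 -> r1=0x82
body[3] mov  r5, r1 -> r5=0x82
epilogue: pop r5=0xe8, sp=0xb6
epilogue: pop r1=0x10, sp=0xb7
r3 is caller-saved -> body value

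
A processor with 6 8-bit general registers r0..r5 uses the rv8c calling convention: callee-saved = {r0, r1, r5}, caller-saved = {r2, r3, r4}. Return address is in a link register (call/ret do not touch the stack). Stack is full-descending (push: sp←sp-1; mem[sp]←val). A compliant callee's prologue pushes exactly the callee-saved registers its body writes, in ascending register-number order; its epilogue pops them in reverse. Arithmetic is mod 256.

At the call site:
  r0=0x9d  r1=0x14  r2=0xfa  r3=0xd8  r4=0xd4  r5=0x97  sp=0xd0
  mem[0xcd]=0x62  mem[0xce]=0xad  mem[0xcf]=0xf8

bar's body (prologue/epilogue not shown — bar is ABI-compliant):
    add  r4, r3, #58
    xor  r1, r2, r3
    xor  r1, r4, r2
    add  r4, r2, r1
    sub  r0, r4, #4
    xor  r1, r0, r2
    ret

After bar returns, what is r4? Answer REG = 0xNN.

REG = 0xe2

prologue: push r0 -> mem[0xcf]=0x9d, sp=0xcf
prologue: push r1 -> mem[0xce]=0x14, sp=0xce
body[0] add  r4, r3, #58 -> r4=0x12
body[1] xor  r1, r2, r3 -> r1=0x22
body[2] xor  r1, r4, r2 -> r1=0xe8
body[3] add  r4, r2, r1 -> r4=0xe2
body[4] sub  r0, r4, #4 -> r0=0xde
body[5] xor  r1, r0, r2 -> r1=0x24
epilogue: pop r1=0x14, sp=0xcf
epilogue: pop r0=0x9d, sp=0xd0
r4 is caller-saved -> body value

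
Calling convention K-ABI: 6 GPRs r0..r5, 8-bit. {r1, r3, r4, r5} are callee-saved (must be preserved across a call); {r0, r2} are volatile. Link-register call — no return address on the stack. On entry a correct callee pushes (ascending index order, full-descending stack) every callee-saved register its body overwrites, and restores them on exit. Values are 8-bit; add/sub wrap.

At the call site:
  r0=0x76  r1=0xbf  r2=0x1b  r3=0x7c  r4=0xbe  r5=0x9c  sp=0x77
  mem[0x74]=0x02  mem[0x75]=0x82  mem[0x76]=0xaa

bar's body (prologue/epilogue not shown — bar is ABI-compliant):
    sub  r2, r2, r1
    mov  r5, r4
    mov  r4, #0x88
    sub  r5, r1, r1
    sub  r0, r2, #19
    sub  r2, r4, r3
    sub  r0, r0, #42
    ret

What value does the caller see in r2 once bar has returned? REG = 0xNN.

REG = 0x0c

prologue: push r4 -> mem[0x76]=0xbe, sp=0x76
prologue: push r5 -> mem[0x75]=0x9c, sp=0x75
body[0] sub  r2, r2, r1 -> r2=0x5c
body[1] mov  r5, r4 -> r5=0xbe
body[2] mov  r4, #0x88 -> r4=0x88
body[3] sub  r5, r1, r1 -> r5=0x00
body[4] sub  r0, r2, #19 -> r0=0x49
body[5] sub  r2, r4, r3 -> r2=0x0c
body[6] sub  r0, r0, #42 -> r0=0x1f
epilogue: pop r5=0x9c, sp=0x76
epilogue: pop r4=0xbe, sp=0x77
r2 is caller-saved -> body value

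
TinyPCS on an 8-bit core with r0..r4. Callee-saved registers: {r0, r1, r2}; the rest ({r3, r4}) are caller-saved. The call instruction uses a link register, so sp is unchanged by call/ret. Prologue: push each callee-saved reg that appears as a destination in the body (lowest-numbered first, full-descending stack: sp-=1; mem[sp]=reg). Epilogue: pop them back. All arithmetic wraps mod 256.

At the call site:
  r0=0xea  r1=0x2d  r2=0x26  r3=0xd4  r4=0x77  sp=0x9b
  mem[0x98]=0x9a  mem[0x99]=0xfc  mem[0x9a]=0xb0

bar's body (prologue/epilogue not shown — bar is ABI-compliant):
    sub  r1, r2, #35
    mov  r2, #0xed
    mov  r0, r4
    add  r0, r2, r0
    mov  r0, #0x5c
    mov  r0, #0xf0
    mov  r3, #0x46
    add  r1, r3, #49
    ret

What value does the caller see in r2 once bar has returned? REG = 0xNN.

prologue: push r0 -> mem[0x9a]=0xea, sp=0x9a
prologue: push r1 -> mem[0x99]=0x2d, sp=0x99
prologue: push r2 -> mem[0x98]=0x26, sp=0x98
body[0] sub  r1, r2, #35 -> r1=0x03
body[1] mov  r2, #0xed -> r2=0xed
body[2] mov  r0, r4 -> r0=0x77
body[3] add  r0, r2, r0 -> r0=0x64
body[4] mov  r0, #0x5c -> r0=0x5c
body[5] mov  r0, #0xf0 -> r0=0xf0
body[6] mov  r3, #0x46 -> r3=0x46
body[7] add  r1, r3, #49 -> r1=0x77
epilogue: pop r2=0x26, sp=0x99
epilogue: pop r1=0x2d, sp=0x9a
epilogue: pop r0=0xea, sp=0x9b
r2 is callee-saved -> restored

REG = 0x26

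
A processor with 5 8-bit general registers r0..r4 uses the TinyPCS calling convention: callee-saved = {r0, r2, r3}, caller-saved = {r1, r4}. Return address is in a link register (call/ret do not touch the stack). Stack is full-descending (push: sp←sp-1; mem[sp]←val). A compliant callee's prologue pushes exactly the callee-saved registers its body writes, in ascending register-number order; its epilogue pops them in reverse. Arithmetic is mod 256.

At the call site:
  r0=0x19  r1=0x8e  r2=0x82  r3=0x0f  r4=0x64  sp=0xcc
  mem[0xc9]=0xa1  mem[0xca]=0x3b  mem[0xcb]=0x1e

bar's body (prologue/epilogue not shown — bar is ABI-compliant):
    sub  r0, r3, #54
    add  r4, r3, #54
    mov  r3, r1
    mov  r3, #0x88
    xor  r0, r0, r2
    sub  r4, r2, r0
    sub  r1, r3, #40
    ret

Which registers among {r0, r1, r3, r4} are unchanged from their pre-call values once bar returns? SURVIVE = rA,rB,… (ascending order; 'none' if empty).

SURVIVE = r0,r3

prologue: push r0 → mem[0xcb]=0x19, sp=0xcb
prologue: push r3 → mem[0xca]=0x0f, sp=0xca
body[0] sub  r0, r3, #54 → r0=0xd9
body[1] add  r4, r3, #54 → r4=0x45
body[2] mov  r3, r1 → r3=0x8e
body[3] mov  r3, #0x88 → r3=0x88
body[4] xor  r0, r0, r2 → r0=0x5b
body[5] sub  r4, r2, r0 → r4=0x27
body[6] sub  r1, r3, #40 → r1=0x60
epilogue: pop r3=0x0f, sp=0xcb
epilogue: pop r0=0x19, sp=0xcc
r0: callee-saved, written=True
r1: caller-saved, written=True
r3: callee-saved, written=True
r4: caller-saved, written=True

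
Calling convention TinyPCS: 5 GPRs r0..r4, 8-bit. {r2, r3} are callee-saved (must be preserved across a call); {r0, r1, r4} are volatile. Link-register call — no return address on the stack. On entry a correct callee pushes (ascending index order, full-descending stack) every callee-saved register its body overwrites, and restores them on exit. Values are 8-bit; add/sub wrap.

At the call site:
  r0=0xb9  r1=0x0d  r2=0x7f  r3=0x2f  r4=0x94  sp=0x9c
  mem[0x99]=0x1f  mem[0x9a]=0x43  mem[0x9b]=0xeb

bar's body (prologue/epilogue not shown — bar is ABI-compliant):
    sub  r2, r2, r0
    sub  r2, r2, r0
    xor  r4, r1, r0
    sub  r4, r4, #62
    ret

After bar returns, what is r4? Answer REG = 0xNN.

prologue: push r2 → mem[0x9b]=0x7f, sp=0x9b
body[0] sub  r2, r2, r0 → r2=0xc6
body[1] sub  r2, r2, r0 → r2=0x0d
body[2] xor  r4, r1, r0 → r4=0xb4
body[3] sub  r4, r4, #62 → r4=0x76
epilogue: pop r2=0x7f, sp=0x9c
r4 is caller-saved → body value

REG = 0x76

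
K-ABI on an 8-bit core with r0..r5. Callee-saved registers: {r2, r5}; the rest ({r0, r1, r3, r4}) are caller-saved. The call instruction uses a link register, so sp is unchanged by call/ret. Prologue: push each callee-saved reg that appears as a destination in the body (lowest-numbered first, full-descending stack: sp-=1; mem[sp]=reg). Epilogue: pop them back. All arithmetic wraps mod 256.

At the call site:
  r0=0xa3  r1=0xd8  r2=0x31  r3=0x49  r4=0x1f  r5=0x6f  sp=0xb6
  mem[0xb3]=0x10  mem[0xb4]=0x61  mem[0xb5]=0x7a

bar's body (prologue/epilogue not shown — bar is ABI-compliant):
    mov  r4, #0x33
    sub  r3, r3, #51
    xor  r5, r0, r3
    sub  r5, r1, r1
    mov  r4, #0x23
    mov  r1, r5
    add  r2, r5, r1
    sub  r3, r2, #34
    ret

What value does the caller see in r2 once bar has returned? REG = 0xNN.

prologue: push r2 → mem[0xb5]=0x31, sp=0xb5
prologue: push r5 → mem[0xb4]=0x6f, sp=0xb4
body[0] mov  r4, #0x33 → r4=0x33
body[1] sub  r3, r3, #51 → r3=0x16
body[2] xor  r5, r0, r3 → r5=0xb5
body[3] sub  r5, r1, r1 → r5=0x00
body[4] mov  r4, #0x23 → r4=0x23
body[5] mov  r1, r5 → r1=0x00
body[6] add  r2, r5, r1 → r2=0x00
body[7] sub  r3, r2, #34 → r3=0xde
epilogue: pop r5=0x6f, sp=0xb5
epilogue: pop r2=0x31, sp=0xb6
r2 is callee-saved → restored

REG = 0x31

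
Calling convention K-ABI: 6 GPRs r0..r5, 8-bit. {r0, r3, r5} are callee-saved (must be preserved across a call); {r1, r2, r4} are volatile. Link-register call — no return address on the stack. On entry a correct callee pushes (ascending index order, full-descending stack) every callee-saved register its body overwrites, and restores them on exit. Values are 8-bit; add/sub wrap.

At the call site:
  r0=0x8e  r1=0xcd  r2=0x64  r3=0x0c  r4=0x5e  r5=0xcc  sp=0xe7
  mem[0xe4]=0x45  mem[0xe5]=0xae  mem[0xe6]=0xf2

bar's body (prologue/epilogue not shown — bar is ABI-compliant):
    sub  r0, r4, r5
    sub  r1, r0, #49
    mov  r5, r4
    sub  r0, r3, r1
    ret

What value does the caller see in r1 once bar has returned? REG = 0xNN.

prologue: push r0 -> mem[0xe6]=0x8e, sp=0xe6
prologue: push r5 -> mem[0xe5]=0xcc, sp=0xe5
body[0] sub  r0, r4, r5 -> r0=0x92
body[1] sub  r1, r0, #49 -> r1=0x61
body[2] mov  r5, r4 -> r5=0x5e
body[3] sub  r0, r3, r1 -> r0=0xab
epilogue: pop r5=0xcc, sp=0xe6
epilogue: pop r0=0x8e, sp=0xe7
r1 is caller-saved -> body value

REG = 0x61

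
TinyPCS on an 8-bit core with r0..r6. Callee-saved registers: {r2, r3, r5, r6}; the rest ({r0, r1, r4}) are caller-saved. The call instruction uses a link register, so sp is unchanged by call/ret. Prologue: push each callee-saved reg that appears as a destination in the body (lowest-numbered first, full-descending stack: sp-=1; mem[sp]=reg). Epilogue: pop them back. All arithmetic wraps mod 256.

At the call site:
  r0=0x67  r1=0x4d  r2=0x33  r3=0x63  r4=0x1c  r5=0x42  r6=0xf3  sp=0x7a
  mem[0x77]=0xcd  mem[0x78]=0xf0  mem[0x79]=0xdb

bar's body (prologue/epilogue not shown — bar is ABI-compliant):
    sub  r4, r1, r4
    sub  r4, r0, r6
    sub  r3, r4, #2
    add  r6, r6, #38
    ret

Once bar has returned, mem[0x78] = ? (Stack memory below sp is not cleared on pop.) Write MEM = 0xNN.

MEM = 0xf3

prologue: push r3 -> mem[0x79]=0x63, sp=0x79
prologue: push r6 -> mem[0x78]=0xf3, sp=0x78
body[0] sub  r4, r1, r4 -> r4=0x31
body[1] sub  r4, r0, r6 -> r4=0x74
body[2] sub  r3, r4, #2 -> r3=0x72
body[3] add  r6, r6, #38 -> r6=0x19
epilogue: pop r6=0xf3, sp=0x79
epilogue: pop r3=0x63, sp=0x7a
prologue pushed ['r3', 'r6'] at ['0x79', '0x78']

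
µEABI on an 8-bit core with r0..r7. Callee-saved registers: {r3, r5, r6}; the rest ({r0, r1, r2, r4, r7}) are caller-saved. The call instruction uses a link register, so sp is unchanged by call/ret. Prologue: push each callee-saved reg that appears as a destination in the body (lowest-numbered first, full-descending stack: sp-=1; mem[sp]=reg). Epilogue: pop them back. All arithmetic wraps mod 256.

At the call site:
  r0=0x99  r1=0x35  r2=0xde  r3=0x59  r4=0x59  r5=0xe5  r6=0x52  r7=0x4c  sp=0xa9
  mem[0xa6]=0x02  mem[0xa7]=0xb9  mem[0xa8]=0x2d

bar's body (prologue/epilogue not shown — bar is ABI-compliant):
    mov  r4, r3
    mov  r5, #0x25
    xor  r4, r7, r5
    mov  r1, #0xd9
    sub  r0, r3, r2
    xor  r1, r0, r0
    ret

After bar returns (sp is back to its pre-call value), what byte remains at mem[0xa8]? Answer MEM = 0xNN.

MEM = 0xe5

prologue: push r5 -> mem[0xa8]=0xe5, sp=0xa8
body[0] mov  r4, r3 -> r4=0x59
body[1] mov  r5, #0x25 -> r5=0x25
body[2] xor  r4, r7, r5 -> r4=0x69
body[3] mov  r1, #0xd9 -> r1=0xd9
body[4] sub  r0, r3, r2 -> r0=0x7b
body[5] xor  r1, r0, r0 -> r1=0x00
epilogue: pop r5=0xe5, sp=0xa9
prologue pushed ['r5'] at ['0xa8']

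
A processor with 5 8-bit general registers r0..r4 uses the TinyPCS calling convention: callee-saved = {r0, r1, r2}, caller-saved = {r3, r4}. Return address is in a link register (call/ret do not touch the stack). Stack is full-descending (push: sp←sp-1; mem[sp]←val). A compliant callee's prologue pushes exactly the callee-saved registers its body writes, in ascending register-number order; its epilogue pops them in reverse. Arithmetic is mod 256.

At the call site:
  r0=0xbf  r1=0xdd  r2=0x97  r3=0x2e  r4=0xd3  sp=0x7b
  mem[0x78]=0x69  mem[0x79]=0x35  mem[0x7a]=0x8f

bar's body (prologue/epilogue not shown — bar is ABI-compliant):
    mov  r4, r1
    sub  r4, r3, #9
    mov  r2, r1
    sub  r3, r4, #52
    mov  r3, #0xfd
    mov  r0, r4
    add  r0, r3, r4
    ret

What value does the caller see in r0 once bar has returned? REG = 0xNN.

prologue: push r0 -> mem[0x7a]=0xbf, sp=0x7a
prologue: push r2 -> mem[0x79]=0x97, sp=0x79
body[0] mov  r4, r1 -> r4=0xdd
body[1] sub  r4, r3, #9 -> r4=0x25
body[2] mov  r2, r1 -> r2=0xdd
body[3] sub  r3, r4, #52 -> r3=0xf1
body[4] mov  r3, #0xfd -> r3=0xfd
body[5] mov  r0, r4 -> r0=0x25
body[6] add  r0, r3, r4 -> r0=0x22
epilogue: pop r2=0x97, sp=0x7a
epilogue: pop r0=0xbf, sp=0x7b
r0 is callee-saved -> restored

REG = 0xbf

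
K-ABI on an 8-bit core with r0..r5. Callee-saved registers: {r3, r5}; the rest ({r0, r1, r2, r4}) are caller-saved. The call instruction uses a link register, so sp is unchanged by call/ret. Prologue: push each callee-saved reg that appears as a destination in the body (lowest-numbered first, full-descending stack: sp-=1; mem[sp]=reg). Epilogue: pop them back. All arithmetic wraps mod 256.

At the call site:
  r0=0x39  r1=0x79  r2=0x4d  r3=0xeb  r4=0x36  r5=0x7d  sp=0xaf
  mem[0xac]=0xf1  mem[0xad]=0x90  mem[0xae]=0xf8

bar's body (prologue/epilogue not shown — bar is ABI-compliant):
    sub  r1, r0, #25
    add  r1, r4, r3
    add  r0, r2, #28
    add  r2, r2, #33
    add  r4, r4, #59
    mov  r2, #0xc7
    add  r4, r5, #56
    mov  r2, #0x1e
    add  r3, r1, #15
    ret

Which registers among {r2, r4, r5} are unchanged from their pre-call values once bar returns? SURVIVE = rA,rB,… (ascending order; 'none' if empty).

prologue: push r3 -> mem[0xae]=0xeb, sp=0xae
body[0] sub  r1, r0, #25 -> r1=0x20
body[1] add  r1, r4, r3 -> r1=0x21
body[2] add  r0, r2, #28 -> r0=0x69
body[3] add  r2, r2, #33 -> r2=0x6e
body[4] add  r4, r4, #59 -> r4=0x71
body[5] mov  r2, #0xc7 -> r2=0xc7
body[6] add  r4, r5, #56 -> r4=0xb5
body[7] mov  r2, #0x1e -> r2=0x1e
body[8] add  r3, r1, #15 -> r3=0x30
epilogue: pop r3=0xeb, sp=0xaf
r2: caller-saved, written=True
r4: caller-saved, written=True
r5: callee-saved, written=False

SURVIVE = r5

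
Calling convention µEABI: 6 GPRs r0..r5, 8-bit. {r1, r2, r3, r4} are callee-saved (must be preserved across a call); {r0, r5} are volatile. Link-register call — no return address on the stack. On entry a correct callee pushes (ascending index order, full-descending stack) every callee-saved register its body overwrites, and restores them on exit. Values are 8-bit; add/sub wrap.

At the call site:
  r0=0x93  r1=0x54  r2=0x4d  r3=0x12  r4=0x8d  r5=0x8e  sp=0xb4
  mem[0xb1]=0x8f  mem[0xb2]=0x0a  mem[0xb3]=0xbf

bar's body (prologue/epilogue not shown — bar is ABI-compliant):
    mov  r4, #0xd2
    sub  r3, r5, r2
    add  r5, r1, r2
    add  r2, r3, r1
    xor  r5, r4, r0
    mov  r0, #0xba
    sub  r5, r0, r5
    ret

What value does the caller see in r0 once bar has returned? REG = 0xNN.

REG = 0xba

prologue: push r2 → mem[0xb3]=0x4d, sp=0xb3
prologue: push r3 → mem[0xb2]=0x12, sp=0xb2
prologue: push r4 → mem[0xb1]=0x8d, sp=0xb1
body[0] mov  r4, #0xd2 → r4=0xd2
body[1] sub  r3, r5, r2 → r3=0x41
body[2] add  r5, r1, r2 → r5=0xa1
body[3] add  r2, r3, r1 → r2=0x95
body[4] xor  r5, r4, r0 → r5=0x41
body[5] mov  r0, #0xba → r0=0xba
body[6] sub  r5, r0, r5 → r5=0x79
epilogue: pop r4=0x8d, sp=0xb2
epilogue: pop r3=0x12, sp=0xb3
epilogue: pop r2=0x4d, sp=0xb4
r0 is caller-saved → body value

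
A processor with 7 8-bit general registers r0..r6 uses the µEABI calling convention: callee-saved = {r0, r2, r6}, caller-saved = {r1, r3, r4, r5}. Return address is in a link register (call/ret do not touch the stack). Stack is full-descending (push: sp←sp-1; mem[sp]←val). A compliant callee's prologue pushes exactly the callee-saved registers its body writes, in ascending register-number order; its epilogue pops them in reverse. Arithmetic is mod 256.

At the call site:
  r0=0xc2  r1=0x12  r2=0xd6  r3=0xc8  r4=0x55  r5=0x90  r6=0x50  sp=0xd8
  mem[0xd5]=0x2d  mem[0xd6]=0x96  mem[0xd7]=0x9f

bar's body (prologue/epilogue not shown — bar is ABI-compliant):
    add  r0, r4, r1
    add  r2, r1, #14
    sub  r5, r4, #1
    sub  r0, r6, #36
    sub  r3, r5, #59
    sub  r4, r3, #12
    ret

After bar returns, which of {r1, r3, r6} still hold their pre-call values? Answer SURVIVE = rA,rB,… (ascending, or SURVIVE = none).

SURVIVE = r1,r6

prologue: push r0 -> mem[0xd7]=0xc2, sp=0xd7
prologue: push r2 -> mem[0xd6]=0xd6, sp=0xd6
body[0] add  r0, r4, r1 -> r0=0x67
body[1] add  r2, r1, #14 -> r2=0x20
body[2] sub  r5, r4, #1 -> r5=0x54
body[3] sub  r0, r6, #36 -> r0=0x2c
body[4] sub  r3, r5, #59 -> r3=0x19
body[5] sub  r4, r3, #12 -> r4=0x0d
epilogue: pop r2=0xd6, sp=0xd7
epilogue: pop r0=0xc2, sp=0xd8
r1: caller-saved, written=False
r3: caller-saved, written=True
r6: callee-saved, written=False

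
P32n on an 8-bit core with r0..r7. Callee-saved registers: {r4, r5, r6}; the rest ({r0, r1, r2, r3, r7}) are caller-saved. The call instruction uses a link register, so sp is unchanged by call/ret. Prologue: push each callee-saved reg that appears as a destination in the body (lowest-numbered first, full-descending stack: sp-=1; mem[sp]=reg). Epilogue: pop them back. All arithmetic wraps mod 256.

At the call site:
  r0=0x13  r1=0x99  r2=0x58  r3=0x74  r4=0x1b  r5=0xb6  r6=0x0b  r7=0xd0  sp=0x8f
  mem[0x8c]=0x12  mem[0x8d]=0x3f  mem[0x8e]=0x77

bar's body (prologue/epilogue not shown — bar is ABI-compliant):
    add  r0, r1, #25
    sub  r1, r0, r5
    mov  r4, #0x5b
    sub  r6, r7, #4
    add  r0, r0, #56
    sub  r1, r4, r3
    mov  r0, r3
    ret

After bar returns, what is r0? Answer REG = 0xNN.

prologue: push r4 → mem[0x8e]=0x1b, sp=0x8e
prologue: push r6 → mem[0x8d]=0x0b, sp=0x8d
body[0] add  r0, r1, #25 → r0=0xb2
body[1] sub  r1, r0, r5 → r1=0xfc
body[2] mov  r4, #0x5b → r4=0x5b
body[3] sub  r6, r7, #4 → r6=0xcc
body[4] add  r0, r0, #56 → r0=0xea
body[5] sub  r1, r4, r3 → r1=0xe7
body[6] mov  r0, r3 → r0=0x74
epilogue: pop r6=0x0b, sp=0x8e
epilogue: pop r4=0x1b, sp=0x8f
r0 is caller-saved → body value

REG = 0x74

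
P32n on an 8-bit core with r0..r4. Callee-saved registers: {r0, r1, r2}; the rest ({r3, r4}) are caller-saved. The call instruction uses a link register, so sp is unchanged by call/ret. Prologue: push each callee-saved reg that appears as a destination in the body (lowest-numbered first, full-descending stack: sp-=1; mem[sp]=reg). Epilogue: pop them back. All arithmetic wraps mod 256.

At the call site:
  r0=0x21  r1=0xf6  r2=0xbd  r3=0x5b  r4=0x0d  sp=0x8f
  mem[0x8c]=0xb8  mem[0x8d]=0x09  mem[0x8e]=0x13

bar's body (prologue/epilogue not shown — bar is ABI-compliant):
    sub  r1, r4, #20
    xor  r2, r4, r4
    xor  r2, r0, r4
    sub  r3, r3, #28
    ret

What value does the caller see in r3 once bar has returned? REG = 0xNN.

prologue: push r1 → mem[0x8e]=0xf6, sp=0x8e
prologue: push r2 → mem[0x8d]=0xbd, sp=0x8d
body[0] sub  r1, r4, #20 → r1=0xf9
body[1] xor  r2, r4, r4 → r2=0x00
body[2] xor  r2, r0, r4 → r2=0x2c
body[3] sub  r3, r3, #28 → r3=0x3f
epilogue: pop r2=0xbd, sp=0x8e
epilogue: pop r1=0xf6, sp=0x8f
r3 is caller-saved → body value

REG = 0x3f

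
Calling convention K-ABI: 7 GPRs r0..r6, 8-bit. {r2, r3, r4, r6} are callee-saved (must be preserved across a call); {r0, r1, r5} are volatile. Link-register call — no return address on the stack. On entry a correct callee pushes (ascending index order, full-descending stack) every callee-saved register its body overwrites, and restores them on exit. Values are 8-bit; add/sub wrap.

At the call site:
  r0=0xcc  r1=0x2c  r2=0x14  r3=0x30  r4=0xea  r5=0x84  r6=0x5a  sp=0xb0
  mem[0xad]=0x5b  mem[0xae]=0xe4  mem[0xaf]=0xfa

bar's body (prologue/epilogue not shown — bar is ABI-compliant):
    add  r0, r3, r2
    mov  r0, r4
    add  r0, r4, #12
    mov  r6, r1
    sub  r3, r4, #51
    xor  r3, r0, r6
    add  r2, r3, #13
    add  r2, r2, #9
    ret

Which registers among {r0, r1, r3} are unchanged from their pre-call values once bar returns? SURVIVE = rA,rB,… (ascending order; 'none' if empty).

prologue: push r2 → mem[0xaf]=0x14, sp=0xaf
prologue: push r3 → mem[0xae]=0x30, sp=0xae
prologue: push r6 → mem[0xad]=0x5a, sp=0xad
body[0] add  r0, r3, r2 → r0=0x44
body[1] mov  r0, r4 → r0=0xea
body[2] add  r0, r4, #12 → r0=0xf6
body[3] mov  r6, r1 → r6=0x2c
body[4] sub  r3, r4, #51 → r3=0xb7
body[5] xor  r3, r0, r6 → r3=0xda
body[6] add  r2, r3, #13 → r2=0xe7
body[7] add  r2, r2, #9 → r2=0xf0
epilogue: pop r6=0x5a, sp=0xae
epilogue: pop r3=0x30, sp=0xaf
epilogue: pop r2=0x14, sp=0xb0
r0: caller-saved, written=True
r1: caller-saved, written=False
r3: callee-saved, written=True

SURVIVE = r1,r3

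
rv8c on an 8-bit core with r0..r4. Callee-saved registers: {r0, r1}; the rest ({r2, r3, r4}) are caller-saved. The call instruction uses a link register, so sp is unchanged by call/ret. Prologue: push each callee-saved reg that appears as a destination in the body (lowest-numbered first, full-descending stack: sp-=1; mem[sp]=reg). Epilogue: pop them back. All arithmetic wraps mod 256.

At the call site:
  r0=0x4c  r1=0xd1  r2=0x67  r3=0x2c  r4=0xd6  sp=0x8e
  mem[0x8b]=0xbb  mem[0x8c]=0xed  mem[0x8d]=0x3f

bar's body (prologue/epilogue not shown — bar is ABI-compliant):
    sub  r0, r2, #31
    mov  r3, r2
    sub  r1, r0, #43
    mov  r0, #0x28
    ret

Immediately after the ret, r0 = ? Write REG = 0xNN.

REG = 0x4c

prologue: push r0 -> mem[0x8d]=0x4c, sp=0x8d
prologue: push r1 -> mem[0x8c]=0xd1, sp=0x8c
body[0] sub  r0, r2, #31 -> r0=0x48
body[1] mov  r3, r2 -> r3=0x67
body[2] sub  r1, r0, #43 -> r1=0x1d
body[3] mov  r0, #0x28 -> r0=0x28
epilogue: pop r1=0xd1, sp=0x8d
epilogue: pop r0=0x4c, sp=0x8e
r0 is callee-saved -> restored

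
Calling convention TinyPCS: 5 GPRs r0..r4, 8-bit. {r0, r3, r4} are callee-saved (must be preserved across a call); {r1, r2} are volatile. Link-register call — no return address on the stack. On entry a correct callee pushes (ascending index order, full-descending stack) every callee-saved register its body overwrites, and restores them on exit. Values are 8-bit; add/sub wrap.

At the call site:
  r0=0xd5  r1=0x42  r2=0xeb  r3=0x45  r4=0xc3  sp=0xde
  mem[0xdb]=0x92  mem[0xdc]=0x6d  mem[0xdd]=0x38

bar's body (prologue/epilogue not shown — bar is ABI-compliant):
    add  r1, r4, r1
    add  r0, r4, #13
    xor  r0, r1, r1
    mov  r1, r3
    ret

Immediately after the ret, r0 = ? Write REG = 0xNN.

REG = 0xd5

prologue: push r0 → mem[0xdd]=0xd5, sp=0xdd
body[0] add  r1, r4, r1 → r1=0x05
body[1] add  r0, r4, #13 → r0=0xd0
body[2] xor  r0, r1, r1 → r0=0x00
body[3] mov  r1, r3 → r1=0x45
epilogue: pop r0=0xd5, sp=0xde
r0 is callee-saved → restored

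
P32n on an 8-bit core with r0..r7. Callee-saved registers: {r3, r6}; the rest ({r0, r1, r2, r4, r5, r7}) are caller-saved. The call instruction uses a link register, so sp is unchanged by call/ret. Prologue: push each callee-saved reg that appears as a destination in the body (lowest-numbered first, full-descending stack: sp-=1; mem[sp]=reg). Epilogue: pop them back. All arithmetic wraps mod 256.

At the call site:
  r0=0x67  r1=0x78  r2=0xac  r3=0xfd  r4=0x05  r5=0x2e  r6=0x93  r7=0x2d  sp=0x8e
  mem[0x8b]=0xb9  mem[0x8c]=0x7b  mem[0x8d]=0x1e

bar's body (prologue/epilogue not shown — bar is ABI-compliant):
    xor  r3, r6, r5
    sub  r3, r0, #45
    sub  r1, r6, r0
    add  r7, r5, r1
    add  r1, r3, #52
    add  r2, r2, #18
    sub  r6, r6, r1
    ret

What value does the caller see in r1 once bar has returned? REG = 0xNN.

prologue: push r3 → mem[0x8d]=0xfd, sp=0x8d
prologue: push r6 → mem[0x8c]=0x93, sp=0x8c
body[0] xor  r3, r6, r5 → r3=0xbd
body[1] sub  r3, r0, #45 → r3=0x3a
body[2] sub  r1, r6, r0 → r1=0x2c
body[3] add  r7, r5, r1 → r7=0x5a
body[4] add  r1, r3, #52 → r1=0x6e
body[5] add  r2, r2, #18 → r2=0xbe
body[6] sub  r6, r6, r1 → r6=0x25
epilogue: pop r6=0x93, sp=0x8d
epilogue: pop r3=0xfd, sp=0x8e
r1 is caller-saved → body value

REG = 0x6e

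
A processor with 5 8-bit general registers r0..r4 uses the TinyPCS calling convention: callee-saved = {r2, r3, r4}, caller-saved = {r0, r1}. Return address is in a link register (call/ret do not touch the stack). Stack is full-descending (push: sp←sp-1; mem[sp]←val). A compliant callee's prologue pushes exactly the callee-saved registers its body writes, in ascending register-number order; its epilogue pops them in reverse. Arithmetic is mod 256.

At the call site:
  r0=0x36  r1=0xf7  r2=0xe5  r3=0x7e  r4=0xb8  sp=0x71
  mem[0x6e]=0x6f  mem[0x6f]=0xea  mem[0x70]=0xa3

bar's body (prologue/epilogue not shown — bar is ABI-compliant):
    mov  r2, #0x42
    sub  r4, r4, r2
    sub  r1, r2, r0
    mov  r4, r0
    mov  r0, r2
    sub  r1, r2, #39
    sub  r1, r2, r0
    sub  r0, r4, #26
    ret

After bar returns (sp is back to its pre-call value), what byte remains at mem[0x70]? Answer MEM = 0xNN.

prologue: push r2 → mem[0x70]=0xe5, sp=0x70
prologue: push r4 → mem[0x6f]=0xb8, sp=0x6f
body[0] mov  r2, #0x42 → r2=0x42
body[1] sub  r4, r4, r2 → r4=0x76
body[2] sub  r1, r2, r0 → r1=0x0c
body[3] mov  r4, r0 → r4=0x36
body[4] mov  r0, r2 → r0=0x42
body[5] sub  r1, r2, #39 → r1=0x1b
body[6] sub  r1, r2, r0 → r1=0x00
body[7] sub  r0, r4, #26 → r0=0x1c
epilogue: pop r4=0xb8, sp=0x70
epilogue: pop r2=0xe5, sp=0x71
prologue pushed ['r2', 'r4'] at ['0x70', '0x6f']

MEM = 0xe5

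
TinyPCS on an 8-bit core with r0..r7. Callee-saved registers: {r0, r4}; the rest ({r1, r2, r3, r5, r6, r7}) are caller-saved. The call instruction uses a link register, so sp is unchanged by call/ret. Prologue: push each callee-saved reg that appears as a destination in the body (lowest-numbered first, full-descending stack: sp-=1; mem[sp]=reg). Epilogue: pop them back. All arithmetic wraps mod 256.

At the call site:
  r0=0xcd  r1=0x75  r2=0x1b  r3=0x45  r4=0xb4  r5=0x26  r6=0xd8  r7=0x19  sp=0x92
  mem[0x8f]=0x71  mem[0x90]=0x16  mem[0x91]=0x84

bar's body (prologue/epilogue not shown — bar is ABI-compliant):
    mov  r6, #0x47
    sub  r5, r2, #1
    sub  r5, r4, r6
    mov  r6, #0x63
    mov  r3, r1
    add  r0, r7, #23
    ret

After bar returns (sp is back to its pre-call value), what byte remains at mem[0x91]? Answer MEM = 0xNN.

prologue: push r0 → mem[0x91]=0xcd, sp=0x91
body[0] mov  r6, #0x47 → r6=0x47
body[1] sub  r5, r2, #1 → r5=0x1a
body[2] sub  r5, r4, r6 → r5=0x6d
body[3] mov  r6, #0x63 → r6=0x63
body[4] mov  r3, r1 → r3=0x75
body[5] add  r0, r7, #23 → r0=0x30
epilogue: pop r0=0xcd, sp=0x92
prologue pushed ['r0'] at ['0x91']

MEM = 0xcd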